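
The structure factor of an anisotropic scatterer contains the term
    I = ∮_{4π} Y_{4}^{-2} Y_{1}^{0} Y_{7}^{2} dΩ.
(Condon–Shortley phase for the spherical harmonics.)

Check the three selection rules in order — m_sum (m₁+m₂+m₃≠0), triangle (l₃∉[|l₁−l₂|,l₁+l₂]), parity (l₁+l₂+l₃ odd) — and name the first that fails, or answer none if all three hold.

triangle

m₁+m₂+m₃ = -2 + 0 + 2 = 0  ✓
triangle: |4−1|=3 ≤ l₃=7 ≤ 4+1=5  ✗
parity: l₁+l₂+l₃ = 12 is even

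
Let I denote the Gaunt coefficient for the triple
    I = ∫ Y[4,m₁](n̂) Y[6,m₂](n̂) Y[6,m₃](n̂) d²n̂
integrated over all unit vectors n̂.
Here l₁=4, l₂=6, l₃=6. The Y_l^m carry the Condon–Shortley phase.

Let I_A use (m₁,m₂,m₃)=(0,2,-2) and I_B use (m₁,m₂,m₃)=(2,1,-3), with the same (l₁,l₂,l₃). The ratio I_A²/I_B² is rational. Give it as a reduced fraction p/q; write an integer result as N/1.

Same 4,6,6: normalisation and zero-m 3j drop out of the ratio.
A: Δ: 4! 4! 8! / 17! → 1/15315300; sum: t=0:+1/23224320 t=1:−1/181440 t=2:+1/23040 t=3:−1/25920 t=4:+1/331776 = 11/4644864; 3j²(4 6 6; 0 2 -2) = Δ·Π!·Σ² = 11/55692  (sign +1)
B: Δ: 4! 4! 8! / 17! → 1/15315300; sum: t=0:+1/483840 t=1:−1/51840 t=2:+1/69120 = -1/362880; 3j²(4 6 6; 2 1 -3) = Δ·Π!·Σ² = 16/17017  (sign +1)
I_A²/I_B² = (11/55692)/(16/17017) = 121/576

121/576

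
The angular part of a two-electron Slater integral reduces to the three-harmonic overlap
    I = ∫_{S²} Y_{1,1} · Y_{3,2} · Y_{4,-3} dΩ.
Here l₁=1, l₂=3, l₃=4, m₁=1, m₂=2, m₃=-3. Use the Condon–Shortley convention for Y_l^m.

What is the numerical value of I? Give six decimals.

-0.282095

Checks pass: Σm=0; 8 even; l₃=4∈[2,4].
(2·1+1)(2·3+1)(2·4+1) = 189
Δ: 0! 2! 6! / 9! → 1/252
sum: t=0:+1/36 = 1/36
3j²(1 3 4; 0 0 0) = Δ·Π!·Σ² = 4/63  (sign +1)
sum: t=0:+1/240 = 1/240
3j²(1 3 4; 1 2 -3) = Δ·Π!·Σ² = 1/12  (sign -1)
combine: 4πI² = 189·4/63·1/12 = 1/1
take √, sign -1: I = -0.28209479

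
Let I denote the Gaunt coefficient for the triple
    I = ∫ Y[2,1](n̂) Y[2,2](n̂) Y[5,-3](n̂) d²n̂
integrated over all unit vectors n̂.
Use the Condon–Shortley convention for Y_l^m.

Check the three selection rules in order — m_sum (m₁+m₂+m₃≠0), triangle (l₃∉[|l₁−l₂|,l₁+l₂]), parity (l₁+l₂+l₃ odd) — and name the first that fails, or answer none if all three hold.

triangle

Σmᵢ = 0  ✓
l₃∈[|l₁−l₂|,l₁+l₂]=[0,4], have l₃=5  ✗
Σlᵢ = 9 ⇒ odd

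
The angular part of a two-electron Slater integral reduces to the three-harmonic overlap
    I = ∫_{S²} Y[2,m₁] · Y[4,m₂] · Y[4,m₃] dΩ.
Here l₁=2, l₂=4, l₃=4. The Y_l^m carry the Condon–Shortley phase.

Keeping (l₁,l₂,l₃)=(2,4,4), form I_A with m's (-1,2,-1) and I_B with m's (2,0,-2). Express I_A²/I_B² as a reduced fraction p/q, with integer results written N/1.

Shared (l₁,l₂,l₃)=(2,4,4): N and (l;000)² cancel in I_A²/I_B².
A: Δ = 2!·2!·6!/11! = 1/13860; Racah Σ t=1..2: t=1:−1/240 t=2:+1/96 = 1/160; ⇒ 3j(2 4 4; -1 2 -1)² = 27/1540, sgn -1
B: Δ = 2!·2!·6!/11! = 1/13860; Racah Σ t=0..0: t=0:+1/192 = 1/192; ⇒ 3j(2 4 4; 2 0 -2)² = 3/77, sgn +1
I_A²/I_B² = (27/1540)/(3/77) = 9/20

9/20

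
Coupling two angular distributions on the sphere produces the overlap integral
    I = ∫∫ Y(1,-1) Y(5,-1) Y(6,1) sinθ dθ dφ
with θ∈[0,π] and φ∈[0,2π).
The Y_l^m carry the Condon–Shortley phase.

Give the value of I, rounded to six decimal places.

0.000000

-1 − 1 + 1 = -1 ≠ 0: azimuthal integral kills it; I = 0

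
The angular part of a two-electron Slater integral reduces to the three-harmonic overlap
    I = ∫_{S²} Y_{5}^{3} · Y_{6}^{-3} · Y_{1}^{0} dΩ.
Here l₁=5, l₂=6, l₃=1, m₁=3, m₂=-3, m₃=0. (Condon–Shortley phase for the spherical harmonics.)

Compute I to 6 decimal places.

Checks pass: Σm=0; 12 even; l₃=1∈[1,11].
(2·5+1)(2·6+1)(2·1+1) = 429
Δ: 10! 0! 2! / 13! → 1/858
sum: t=5:−1/14400 = -1/14400
3j²(5 6 1; 0 0 0) = Δ·Π!·Σ² = 6/143  (sign +1)
sum: t=2:+1/80640 = 1/80640
3j²(5 6 1; 3 -3 0) = Δ·Π!·Σ² = 9/286  (sign -1)
combine: 4πI² = 429·6/143·9/286 = 81/143
take √, sign -1: I = -0.21230956

-0.212310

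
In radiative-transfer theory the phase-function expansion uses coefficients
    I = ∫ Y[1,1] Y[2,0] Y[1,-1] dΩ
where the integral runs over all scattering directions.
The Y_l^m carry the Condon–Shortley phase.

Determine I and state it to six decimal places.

Checks pass: Σm=0; 4 even; l₃=1∈[1,3].
(2·1+1)(2·2+1)(2·1+1) = 45
Δ: 2! 0! 2! / 5! → 1/30
sum: t=1:−1/1 = -1/1
3j²(1 2 1; 0 0 0) = Δ·Π!·Σ² = 2/15  (sign +1)
sum: t=0:+1/4 = 1/4
3j²(1 2 1; 1 0 -1) = Δ·Π!·Σ² = 1/30  (sign +1)
combine: 4πI² = 45·2/15·1/30 = 1/5
take √, sign +1: I = 0.12615663

0.126157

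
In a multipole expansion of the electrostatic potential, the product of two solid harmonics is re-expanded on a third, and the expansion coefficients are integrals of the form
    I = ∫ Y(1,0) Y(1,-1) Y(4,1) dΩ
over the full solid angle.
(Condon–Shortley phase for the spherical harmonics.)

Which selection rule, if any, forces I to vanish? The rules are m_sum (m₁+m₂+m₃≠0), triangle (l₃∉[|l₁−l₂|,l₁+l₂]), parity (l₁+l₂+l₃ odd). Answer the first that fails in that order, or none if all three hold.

triangle

m₁+m₂+m₃ = 0 − 1 + 1 = 0  ✓
triangle: |1−1|=0 ≤ l₃=4 ≤ 1+1=2  ✗
parity: l₁+l₂+l₃ = 6 is even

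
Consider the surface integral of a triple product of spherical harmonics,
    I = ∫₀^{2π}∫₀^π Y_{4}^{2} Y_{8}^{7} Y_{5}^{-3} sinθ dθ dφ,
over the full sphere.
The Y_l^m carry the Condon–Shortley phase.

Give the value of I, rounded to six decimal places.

Σmᵢ = 6 ≠ 0, so the φ-integral vanishes; I = 0

0.000000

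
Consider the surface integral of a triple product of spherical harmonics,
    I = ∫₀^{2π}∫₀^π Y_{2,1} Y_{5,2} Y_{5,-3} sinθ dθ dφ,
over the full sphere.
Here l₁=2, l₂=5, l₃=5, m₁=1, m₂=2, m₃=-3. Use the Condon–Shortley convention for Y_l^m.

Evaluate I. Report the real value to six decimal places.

-0.161739

Rules hold: Σm=0, L=12 even, 3≤5≤7.
N = 5·11·11 = 605
Δ = 2!·2!·8!/13! = 1/38610
Racah Σ t=0..2: t=0:+1/2880 t=1:−1/576 t=2:+1/2880 = -1/960
⇒ 3j(2 5 5; 0 0 0)² = 10/429, sgn +1
Racah Σ t=0..1: t=0:+1/10080 t=1:−1/2880 = -1/4032
⇒ 3j(2 5 5; 1 2 -3)² = 10/429, sgn -1
4πI² = N·(3j₀)²·(3jₘ)² = 500/1521
I = -1·√(0.328731/4π) = -0.16173926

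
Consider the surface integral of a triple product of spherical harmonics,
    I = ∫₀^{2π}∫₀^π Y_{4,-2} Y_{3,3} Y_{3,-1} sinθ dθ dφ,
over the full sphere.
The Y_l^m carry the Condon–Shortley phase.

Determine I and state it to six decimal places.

m-sum 0 ✓  L=10 even ✓  1≤3≤7 ✓
Π(2lᵢ+1) = 9×7×7 = 441
triangle coeff Δ(4,3,3) = 1/34650
Σ_t [1,3]: t=1:−1/72 t=2:+1/16 t=3:−1/72 = 5/144
(3j)²=2/77 [(4 3 3; 0 0 0)], sign=-1
Σ_t [4,4]: t=4:+1/192 = 1/192
(3j)²=3/77 [(4 3 3; -2 3 -1)], sign=+1
⇒ 4πI² = 54/121
I = (-1)√(54/121/(4π)) = -0.18845135

-0.188451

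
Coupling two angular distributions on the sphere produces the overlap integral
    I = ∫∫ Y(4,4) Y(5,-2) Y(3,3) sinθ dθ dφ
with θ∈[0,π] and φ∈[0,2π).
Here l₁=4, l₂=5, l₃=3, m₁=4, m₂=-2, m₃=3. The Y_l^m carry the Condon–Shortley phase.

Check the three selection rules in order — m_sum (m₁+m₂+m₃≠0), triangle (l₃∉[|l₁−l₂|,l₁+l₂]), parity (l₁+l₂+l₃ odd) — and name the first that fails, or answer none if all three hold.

m_sum

azimuthal sum: 4 − 2 + 3 = 5  ✗
1 ≤ 3 ≤ 9 (triangle on l)
L = 4 + 5 + 3 = 12 (even)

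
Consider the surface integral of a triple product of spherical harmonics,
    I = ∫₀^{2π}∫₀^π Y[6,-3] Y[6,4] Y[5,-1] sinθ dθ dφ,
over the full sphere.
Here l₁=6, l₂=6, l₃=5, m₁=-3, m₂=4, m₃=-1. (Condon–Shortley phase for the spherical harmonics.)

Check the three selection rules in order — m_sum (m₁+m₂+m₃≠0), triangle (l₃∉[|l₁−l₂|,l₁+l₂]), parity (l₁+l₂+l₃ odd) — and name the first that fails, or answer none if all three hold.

parity

Σmᵢ = 0  ✓
l₃∈[|l₁−l₂|,l₁+l₂]=[0,12], have l₃=5  ✓
Σlᵢ = 17 ⇒ odd  ✗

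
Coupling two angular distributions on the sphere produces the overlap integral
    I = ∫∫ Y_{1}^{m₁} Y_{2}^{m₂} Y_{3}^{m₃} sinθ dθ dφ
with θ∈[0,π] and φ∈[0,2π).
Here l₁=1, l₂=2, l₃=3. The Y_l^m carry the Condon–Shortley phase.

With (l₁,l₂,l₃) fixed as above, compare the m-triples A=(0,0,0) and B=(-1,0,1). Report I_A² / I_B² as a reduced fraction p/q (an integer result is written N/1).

3/2

Shared (l₁,l₂,l₃)=(1,2,3): N and (l;000)² cancel in I_A²/I_B².
A: Δ = 0!·2!·4!/7! = 1/105; Racah Σ t=0..0: t=0:+1/4 = 1/4; ⇒ 3j(1 2 3; 0 0 0)² = 3/35, sgn -1
B: Δ = 0!·2!·4!/7! = 1/105; Racah Σ t=0..0: t=0:+1/8 = 1/8; ⇒ 3j(1 2 3; -1 0 1)² = 2/35, sgn +1
I_A²/I_B² = (3/35)/(2/35) = 3/2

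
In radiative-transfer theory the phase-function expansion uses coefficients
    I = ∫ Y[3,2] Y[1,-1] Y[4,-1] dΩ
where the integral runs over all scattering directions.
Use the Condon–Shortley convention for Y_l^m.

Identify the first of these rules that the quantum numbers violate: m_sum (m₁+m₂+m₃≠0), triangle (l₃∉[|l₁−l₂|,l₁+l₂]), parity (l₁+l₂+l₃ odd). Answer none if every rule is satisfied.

none

Σmᵢ = 0  ✓
l₃∈[|l₁−l₂|,l₁+l₂]=[2,4], have l₃=4  ✓
Σlᵢ = 8 ⇒ even  ✓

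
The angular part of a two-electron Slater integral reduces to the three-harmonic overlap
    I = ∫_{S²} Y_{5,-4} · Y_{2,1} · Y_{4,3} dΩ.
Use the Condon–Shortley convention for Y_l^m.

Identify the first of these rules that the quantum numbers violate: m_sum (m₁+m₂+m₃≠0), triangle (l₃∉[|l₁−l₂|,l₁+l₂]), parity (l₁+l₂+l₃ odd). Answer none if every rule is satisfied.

Σmᵢ = 0  ✓
l₃∈[|l₁−l₂|,l₁+l₂]=[3,7], have l₃=4  ✓
Σlᵢ = 11 ⇒ odd  ✗

parity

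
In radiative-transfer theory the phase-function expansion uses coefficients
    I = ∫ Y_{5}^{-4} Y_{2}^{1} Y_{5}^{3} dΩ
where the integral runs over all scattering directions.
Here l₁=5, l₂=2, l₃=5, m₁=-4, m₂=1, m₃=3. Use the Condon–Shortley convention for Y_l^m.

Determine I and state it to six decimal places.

Checks pass: Σm=0; 12 even; l₃=5∈[3,7].
(2·5+1)(2·2+1)(2·5+1) = 605
Δ: 2! 8! 2! / 13! → 1/38610
sum: t=0:+1/2880 t=1:−1/576 t=2:+1/2880 = -1/960
3j²(5 2 5; 0 0 0) = Δ·Π!·Σ² = 10/429  (sign +1)
sum: t=1:−1/80640 t=2:+1/10080 = 1/11520
3j²(5 2 5; -4 1 3) = Δ·Π!·Σ² = 49/1430  (sign +1)
combine: 4πI² = 605·10/429·49/1430 = 245/507
take √, sign +1: I = 0.19609844

0.196098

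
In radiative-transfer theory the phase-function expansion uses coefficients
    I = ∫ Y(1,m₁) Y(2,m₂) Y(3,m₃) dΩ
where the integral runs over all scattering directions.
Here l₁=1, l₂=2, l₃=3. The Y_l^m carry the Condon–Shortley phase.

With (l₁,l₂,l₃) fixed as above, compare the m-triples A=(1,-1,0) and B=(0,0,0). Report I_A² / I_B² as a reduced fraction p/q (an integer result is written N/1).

Shared (l₁,l₂,l₃)=(1,2,3): N and (l;000)² cancel in I_A²/I_B².
A: Δ = 0!·2!·4!/7! = 1/105; Racah Σ t=0..0: t=0:+1/12 = 1/12; ⇒ 3j(1 2 3; 1 -1 0)² = 1/35, sgn -1
B: Δ = 0!·2!·4!/7! = 1/105; Racah Σ t=0..0: t=0:+1/4 = 1/4; ⇒ 3j(1 2 3; 0 0 0)² = 3/35, sgn -1
I_A²/I_B² = (1/35)/(3/35) = 1/3

1/3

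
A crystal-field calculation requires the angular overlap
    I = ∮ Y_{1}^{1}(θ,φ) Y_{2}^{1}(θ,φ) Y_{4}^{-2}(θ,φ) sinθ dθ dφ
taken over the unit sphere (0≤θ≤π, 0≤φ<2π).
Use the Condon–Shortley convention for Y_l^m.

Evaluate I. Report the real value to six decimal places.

0.000000

triangle: need 1≤l₃≤3, have 4; I=0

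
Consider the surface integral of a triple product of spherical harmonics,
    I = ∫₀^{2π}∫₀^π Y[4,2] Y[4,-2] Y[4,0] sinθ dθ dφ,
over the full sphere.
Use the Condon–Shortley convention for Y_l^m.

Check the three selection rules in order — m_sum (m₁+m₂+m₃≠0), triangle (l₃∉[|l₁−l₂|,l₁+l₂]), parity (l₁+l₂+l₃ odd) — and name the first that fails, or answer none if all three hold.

none

m₁+m₂+m₃ = 2 − 2 + 0 = 0  ✓
triangle: |4−4|=0 ≤ l₃=4 ≤ 4+4=8  ✓
parity: l₁+l₂+l₃ = 12 is even  ✓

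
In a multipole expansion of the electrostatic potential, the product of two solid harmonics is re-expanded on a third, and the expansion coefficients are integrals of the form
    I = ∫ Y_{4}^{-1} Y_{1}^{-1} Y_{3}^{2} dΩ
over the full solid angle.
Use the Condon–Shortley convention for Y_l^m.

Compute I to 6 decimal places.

-0.106622

Checks pass: Σm=0; 8 even; l₃=3∈[3,5].
(2·4+1)(2·1+1)(2·3+1) = 189
Δ: 2! 6! 0! / 9! → 1/252
sum: t=1:−1/36 = -1/36
3j²(4 1 3; 0 0 0) = Δ·Π!·Σ² = 4/63  (sign +1)
sum: t=0:+1/240 = 1/240
3j²(4 1 3; -1 -1 2) = Δ·Π!·Σ² = 1/84  (sign -1)
combine: 4πI² = 189·4/63·1/84 = 1/7
take √, sign -1: I = -0.10662181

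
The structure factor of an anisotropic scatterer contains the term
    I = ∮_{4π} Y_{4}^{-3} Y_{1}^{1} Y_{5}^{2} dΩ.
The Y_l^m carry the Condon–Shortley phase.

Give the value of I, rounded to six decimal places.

m-sum 0 ✓  L=10 even ✓  3≤5≤5 ✓
Π(2lᵢ+1) = 9×3×11 = 297
triangle coeff Δ(4,1,5) = 1/495
Σ_t [0,0]: t=0:+1/576 = 1/576
(3j)²=5/99 [(4 1 5; 0 0 0)], sign=-1
Σ_t [0,0]: t=0:+1/10080 = 1/10080
(3j)²=1/165 [(4 1 5; -3 1 2)], sign=-1
⇒ 4πI² = 1/11
I = (+1)√(1/11/(4π)) = 0.08505478

0.085055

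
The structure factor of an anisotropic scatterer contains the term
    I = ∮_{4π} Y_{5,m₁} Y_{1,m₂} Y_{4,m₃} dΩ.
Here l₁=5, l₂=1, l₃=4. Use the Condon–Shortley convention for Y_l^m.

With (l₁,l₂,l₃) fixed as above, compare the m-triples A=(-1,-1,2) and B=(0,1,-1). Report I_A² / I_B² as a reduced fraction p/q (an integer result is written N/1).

3/5

Same 5,1,4: normalisation and zero-m 3j drop out of the ratio.
A: Δ: 2! 8! 0! / 11! → 1/495; sum: t=0:+1/2880 = 1/2880; 3j²(5 1 4; -1 -1 2) = Δ·Π!·Σ² = 2/165  (sign +1)
B: Δ: 2! 8! 0! / 11! → 1/495; sum: t=2:+1/1440 = 1/1440; 3j²(5 1 4; 0 1 -1) = Δ·Π!·Σ² = 2/99  (sign -1)
I_A²/I_B² = (2/165)/(2/99) = 3/5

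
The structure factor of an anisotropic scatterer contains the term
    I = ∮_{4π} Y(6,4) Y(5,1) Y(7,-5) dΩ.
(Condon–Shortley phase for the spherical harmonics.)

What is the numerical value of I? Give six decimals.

0.109766

Rules hold: Σm=0, L=18 even, 1≤7≤11.
N = 13·11·15 = 2145
Δ = 4!·8!·6!/19! = 1/174594420
Racah Σ t=0..4: t=0:+1/4147200 t=1:−1/207360 t=2:+1/82944 t=3:−1/207360 t=4:+1/4147200 = 1/345600
⇒ 3j(6 5 7; 0 0 0)² = 420/46189, sgn -1
Racah Σ t=0..2: t=0:+1/24883200 t=1:−1/3628800 t=2:+1/7741440 = -37/348364800
⇒ 3j(6 5 7; 4 1 -5)² = 1369/176358, sgn -1
4πI² = N·(3j₀)²·(3jₘ)² = 205350/1356277
I = +1·√(0.151407/4π) = 0.10976610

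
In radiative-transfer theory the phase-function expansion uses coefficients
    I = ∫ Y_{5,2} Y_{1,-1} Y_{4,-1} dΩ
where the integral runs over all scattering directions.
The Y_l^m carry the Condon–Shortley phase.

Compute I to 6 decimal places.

0.225034

Rules hold: Σm=0, L=10 even, 4≤4≤6.
N = 11·3·9 = 297
Δ = 2!·8!·0!/11! = 1/495
Racah Σ t=1..1: t=1:−1/576 = -1/576
⇒ 3j(5 1 4; 0 0 0)² = 5/99, sgn -1
Racah Σ t=0..0: t=0:+1/1440 = 1/1440
⇒ 3j(5 1 4; 2 -1 -1)² = 7/165, sgn -1
4πI² = N·(3j₀)²·(3jₘ)² = 7/11
I = +1·√(0.636364/4π) = 0.22503380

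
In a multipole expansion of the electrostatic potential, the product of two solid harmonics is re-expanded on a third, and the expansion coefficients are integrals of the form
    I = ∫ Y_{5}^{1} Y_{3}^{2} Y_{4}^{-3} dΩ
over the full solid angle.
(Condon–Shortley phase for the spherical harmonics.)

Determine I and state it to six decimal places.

Rules hold: Σm=0, L=12 even, 2≤4≤8.
N = 11·7·9 = 693
Δ = 4!·6!·2!/13! = 1/180180
Racah Σ t=1..3: t=1:−1/576 t=2:+1/144 t=3:−1/576 = 1/288
⇒ 3j(5 3 4; 0 0 0)² = 20/1001, sgn +1
Racah Σ t=3..4: t=3:−1/1440 t=4:+1/17280 = -11/17280
⇒ 3j(5 3 4; 1 2 -3)² = 11/468, sgn +1
4πI² = N·(3j₀)²·(3jₘ)² = 55/169
I = +1·√(0.325444/4π) = 0.16092854

0.160929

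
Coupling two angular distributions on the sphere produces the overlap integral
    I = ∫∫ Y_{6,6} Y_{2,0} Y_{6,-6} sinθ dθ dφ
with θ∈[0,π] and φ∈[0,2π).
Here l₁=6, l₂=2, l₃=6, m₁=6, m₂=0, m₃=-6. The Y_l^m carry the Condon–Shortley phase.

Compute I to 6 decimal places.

Checks pass: Σm=0; 14 even; l₃=6∈[4,8].
(2·6+1)(2·2+1)(2·6+1) = 845
Δ: 2! 10! 2! / 15! → 1/90090
sum: t=0:+1/69120 t=1:−1/14400 t=2:+1/69120 = -7/172800
3j²(6 2 6; 0 0 0) = Δ·Π!·Σ² = 14/715  (sign -1)
sum: t=0:+1/14515200 = 1/14515200
3j²(6 2 6; 6 0 -6) = Δ·Π!·Σ² = 22/455  (sign +1)
combine: 4πI² = 845·14/715·22/455 = 4/5
take √, sign -1: I = -0.25231325

-0.252313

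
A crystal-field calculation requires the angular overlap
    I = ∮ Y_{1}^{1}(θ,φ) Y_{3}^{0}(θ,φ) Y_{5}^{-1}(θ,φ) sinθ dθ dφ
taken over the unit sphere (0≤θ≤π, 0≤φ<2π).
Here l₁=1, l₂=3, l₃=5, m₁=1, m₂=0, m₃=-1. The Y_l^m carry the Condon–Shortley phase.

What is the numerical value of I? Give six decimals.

l₃=5 ∉ [2,4] — triangle fails ⇒ I = 0

0.000000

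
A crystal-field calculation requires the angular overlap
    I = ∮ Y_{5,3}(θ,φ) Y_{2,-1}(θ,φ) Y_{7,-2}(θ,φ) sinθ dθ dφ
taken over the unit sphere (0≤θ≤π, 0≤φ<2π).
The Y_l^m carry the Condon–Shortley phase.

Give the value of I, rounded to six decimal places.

0.107507

Checks pass: Σm=0; 14 even; l₃=7∈[3,7].
(2·5+1)(2·2+1)(2·7+1) = 825
Δ: 0! 10! 4! / 15! → 1/15015
sum: t=0:+1/57600 = 1/57600
3j²(5 2 7; 0 0 0) = Δ·Π!·Σ² = 21/715  (sign -1)
sum: t=0:+1/483840 = 1/483840
3j²(5 2 7; 3 -1 -2) = Δ·Π!·Σ² = 6/1001  (sign -1)
combine: 4πI² = 825·21/715·6/1001 = 270/1859
take √, sign +1: I = 0.10750713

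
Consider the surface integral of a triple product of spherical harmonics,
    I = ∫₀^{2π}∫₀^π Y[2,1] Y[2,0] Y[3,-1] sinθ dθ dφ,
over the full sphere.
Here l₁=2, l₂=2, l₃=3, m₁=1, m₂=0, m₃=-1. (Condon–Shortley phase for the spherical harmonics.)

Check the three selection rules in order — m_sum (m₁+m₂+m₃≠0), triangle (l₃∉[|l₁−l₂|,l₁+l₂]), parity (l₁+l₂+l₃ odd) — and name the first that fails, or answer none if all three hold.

parity

Σmᵢ = 0  ✓
l₃∈[|l₁−l₂|,l₁+l₂]=[0,4], have l₃=3  ✓
Σlᵢ = 7 ⇒ odd  ✗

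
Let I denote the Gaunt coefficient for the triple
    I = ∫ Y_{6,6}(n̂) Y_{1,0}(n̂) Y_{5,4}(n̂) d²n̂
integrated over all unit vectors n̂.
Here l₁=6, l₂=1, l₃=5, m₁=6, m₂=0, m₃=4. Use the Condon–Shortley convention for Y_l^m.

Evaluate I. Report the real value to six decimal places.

m-sum = 6 + 0 + 4 = 10 ≠ 0 ⇒ I = 0

0.000000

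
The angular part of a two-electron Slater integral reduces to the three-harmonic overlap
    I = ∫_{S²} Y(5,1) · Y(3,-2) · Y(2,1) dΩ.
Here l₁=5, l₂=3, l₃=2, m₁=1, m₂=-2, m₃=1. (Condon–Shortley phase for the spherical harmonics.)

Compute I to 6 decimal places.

Checks pass: Σm=0; 10 even; l₃=2∈[2,8].
(2·5+1)(2·3+1)(2·2+1) = 385
Δ: 6! 4! 0! / 11! → 1/2310
sum: t=3:−1/144 = -1/144
3j²(5 3 2; 0 0 0) = Δ·Π!·Σ² = 10/231  (sign -1)
sum: t=1:−1/720 = -1/720
3j²(5 3 2; 1 -2 1) = Δ·Π!·Σ² = 4/385  (sign +1)
combine: 4πI² = 385·10/231·4/385 = 40/231
take √, sign -1: I = -0.11738675

-0.117387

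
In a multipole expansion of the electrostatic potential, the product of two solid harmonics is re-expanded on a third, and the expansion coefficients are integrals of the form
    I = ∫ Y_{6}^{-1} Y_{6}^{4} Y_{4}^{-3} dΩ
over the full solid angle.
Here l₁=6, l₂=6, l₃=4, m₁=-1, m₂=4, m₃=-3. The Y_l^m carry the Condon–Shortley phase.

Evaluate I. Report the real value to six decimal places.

Checks pass: Σm=0; 16 even; l₃=4∈[0,12].
(2·6+1)(2·6+1)(2·4+1) = 1521
Δ: 8! 4! 4! / 17! → 1/15315300
sum: t=2:+1/829440 t=3:−1/25920 t=4:+1/9216 t=5:−1/25920 t=6:+1/829440 = 7/207360
3j²(6 6 4; 0 0 0) = Δ·Π!·Σ² = 28/2431  (sign +1)
sum: t=6:+1/207360 t=7:−1/725760 = 1/290304
3j²(6 6 4; -1 4 -3) = Δ·Π!·Σ² = 125/7293  (sign -1)
combine: 4πI² = 1521·28/2431·125/7293 = 10500/34969
take √, sign -1: I = -0.15457815

-0.154578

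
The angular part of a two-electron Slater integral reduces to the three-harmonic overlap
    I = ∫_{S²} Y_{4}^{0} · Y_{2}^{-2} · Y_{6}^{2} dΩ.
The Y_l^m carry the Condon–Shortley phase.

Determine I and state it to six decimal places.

m-sum 0 ✓  L=12 even ✓  2≤6≤6 ✓
Π(2lᵢ+1) = 9×5×13 = 585
triangle coeff Δ(4,2,6) = 1/6435
Σ_t [0,0]: t=0:+1/2304 = 1/2304
(3j)²=5/143 [(4 2 6; 0 0 0)], sign=+1
Σ_t [0,0]: t=0:+1/13824 = 1/13824
(3j)²=14/1287 [(4 2 6; 0 -2 2)], sign=+1
⇒ 4πI² = 350/1573
I = (+1)√(350/1573/(4π)) = 0.13306527

0.133065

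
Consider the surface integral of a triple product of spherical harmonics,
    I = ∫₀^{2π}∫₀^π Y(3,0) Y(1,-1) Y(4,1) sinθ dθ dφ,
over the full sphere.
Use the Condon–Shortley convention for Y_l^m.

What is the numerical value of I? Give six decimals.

Rules hold: Σm=0, L=8 even, 2≤4≤4.
N = 7·3·9 = 189
Δ = 0!·6!·2!/9! = 1/252
Racah Σ t=0..0: t=0:+1/36 = 1/36
⇒ 3j(3 1 4; 0 0 0)² = 4/63, sgn +1
Racah Σ t=0..0: t=0:+1/72 = 1/72
⇒ 3j(3 1 4; 0 -1 1)² = 5/126, sgn -1
4πI² = N·(3j₀)²·(3jₘ)² = 10/21
I = -1·√(0.47619/4π) = -0.19466390

-0.194664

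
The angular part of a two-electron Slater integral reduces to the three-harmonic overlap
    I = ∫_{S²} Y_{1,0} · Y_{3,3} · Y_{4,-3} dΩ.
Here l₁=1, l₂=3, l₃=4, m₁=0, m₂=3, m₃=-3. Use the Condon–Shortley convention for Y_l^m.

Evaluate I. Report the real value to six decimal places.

-0.162868

Checks pass: Σm=0; 8 even; l₃=4∈[2,4].
(2·1+1)(2·3+1)(2·4+1) = 189
Δ: 0! 2! 6! / 9! → 1/252
sum: t=0:+1/36 = 1/36
3j²(1 3 4; 0 0 0) = Δ·Π!·Σ² = 4/63  (sign +1)
sum: t=0:+1/720 = 1/720
3j²(1 3 4; 0 3 -3) = Δ·Π!·Σ² = 1/36  (sign -1)
combine: 4πI² = 189·4/63·1/36 = 1/3
take √, sign -1: I = -0.16286750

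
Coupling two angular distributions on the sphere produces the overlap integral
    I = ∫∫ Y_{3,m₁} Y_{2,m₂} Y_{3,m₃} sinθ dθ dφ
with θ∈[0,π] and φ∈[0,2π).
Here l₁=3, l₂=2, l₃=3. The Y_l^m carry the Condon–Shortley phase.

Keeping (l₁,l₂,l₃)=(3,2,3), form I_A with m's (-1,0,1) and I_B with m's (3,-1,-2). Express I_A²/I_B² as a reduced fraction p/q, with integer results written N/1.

l's match ⇒ only the (l;m) 3-j factors differ between A and B.
A: triangle coeff Δ(3,2,3) = 1/3780; Σ_t [0,2]: t=0:+1/96 t=1:−1/6 t=2:+1/16 = -3/32; (3j)²=3/140 [(3 2 3; -1 0 1)], sign=-1
B: triangle coeff Δ(3,2,3) = 1/3780; Σ_t [0,0]: t=0:+1/48 = 1/48; (3j)²=5/84 [(3 2 3; 3 -1 -2)], sign=-1
I_A²/I_B² = (3/140)/(5/84) = 9/25

9/25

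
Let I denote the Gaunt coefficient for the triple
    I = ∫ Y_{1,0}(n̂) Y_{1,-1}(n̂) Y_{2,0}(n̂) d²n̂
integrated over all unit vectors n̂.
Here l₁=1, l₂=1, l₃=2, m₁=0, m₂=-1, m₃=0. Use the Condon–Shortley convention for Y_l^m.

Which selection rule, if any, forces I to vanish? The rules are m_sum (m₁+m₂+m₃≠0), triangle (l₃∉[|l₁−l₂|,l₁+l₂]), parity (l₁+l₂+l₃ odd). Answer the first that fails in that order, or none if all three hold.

m_sum

Σmᵢ = -1  ✗
l₃∈[|l₁−l₂|,l₁+l₂]=[0,2], have l₃=2
Σlᵢ = 4 ⇒ even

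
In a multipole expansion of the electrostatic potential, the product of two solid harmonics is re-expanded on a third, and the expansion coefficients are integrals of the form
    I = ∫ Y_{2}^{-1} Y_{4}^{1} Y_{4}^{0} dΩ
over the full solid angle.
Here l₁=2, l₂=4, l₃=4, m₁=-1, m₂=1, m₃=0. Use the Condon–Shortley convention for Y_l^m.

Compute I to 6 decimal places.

-0.044869

Rules hold: Σm=0, L=10 even, 2≤4≤6.
N = 5·9·9 = 405
Δ = 2!·2!·6!/11! = 1/13860
Racah Σ t=0..2: t=0:+1/192 t=1:−1/36 t=2:+1/192 = -5/288
⇒ 3j(2 4 4; 0 0 0)² = 20/693, sgn -1
Racah Σ t=1..2: t=1:−1/96 t=2:+1/72 = 1/288
⇒ 3j(2 4 4; -1 1 0)² = 1/462, sgn +1
4πI² = N·(3j₀)²·(3jₘ)² = 150/5929
I = -1·√(0.0252994/4π) = -0.04486937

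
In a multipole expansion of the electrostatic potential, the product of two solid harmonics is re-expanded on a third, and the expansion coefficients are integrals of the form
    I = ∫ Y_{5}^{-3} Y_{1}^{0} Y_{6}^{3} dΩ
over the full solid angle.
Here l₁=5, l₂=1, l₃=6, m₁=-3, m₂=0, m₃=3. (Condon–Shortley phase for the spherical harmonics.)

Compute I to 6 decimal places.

-0.212310

Checks pass: Σm=0; 12 even; l₃=6∈[4,6].
(2·5+1)(2·1+1)(2·6+1) = 429
Δ: 0! 10! 2! / 13! → 1/858
sum: t=0:+1/14400 = 1/14400
3j²(5 1 6; 0 0 0) = Δ·Π!·Σ² = 6/143  (sign +1)
sum: t=0:+1/80640 = 1/80640
3j²(5 1 6; -3 0 3) = Δ·Π!·Σ² = 9/286  (sign -1)
combine: 4πI² = 429·6/143·9/286 = 81/143
take √, sign -1: I = -0.21230956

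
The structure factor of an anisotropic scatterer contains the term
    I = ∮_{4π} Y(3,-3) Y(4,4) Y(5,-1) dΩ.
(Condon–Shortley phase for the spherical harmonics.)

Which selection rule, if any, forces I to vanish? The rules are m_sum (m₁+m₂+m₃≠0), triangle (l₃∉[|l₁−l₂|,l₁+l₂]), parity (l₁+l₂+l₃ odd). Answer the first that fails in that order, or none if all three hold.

none

azimuthal sum: -3 + 4 − 1 = 0  ✓
1 ≤ 5 ≤ 7 (triangle on l)  ✓
L = 3 + 4 + 5 = 12 (even)  ✓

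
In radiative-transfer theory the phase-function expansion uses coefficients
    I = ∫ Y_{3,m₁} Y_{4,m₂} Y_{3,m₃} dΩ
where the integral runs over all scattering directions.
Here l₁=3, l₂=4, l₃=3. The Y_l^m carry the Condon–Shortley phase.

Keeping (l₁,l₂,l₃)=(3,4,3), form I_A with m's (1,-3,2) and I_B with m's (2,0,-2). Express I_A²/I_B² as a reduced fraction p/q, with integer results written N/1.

2/7

Same 3,4,3: normalisation and zero-m 3j drop out of the ratio.
A: Δ: 4! 2! 4! / 11! → 1/34650; sum: t=0:+1/288 t=1:−1/144 = -1/288; 3j²(3 4 3; 1 -3 2) = Δ·Π!·Σ² = 1/99  (sign +1)
B: Δ: 4! 2! 4! / 11! → 1/34650; sum: t=0:+1/576 t=1:−1/72 = -7/576; 3j²(3 4 3; 2 0 -2) = Δ·Π!·Σ² = 7/198  (sign +1)
I_A²/I_B² = (1/99)/(7/198) = 2/7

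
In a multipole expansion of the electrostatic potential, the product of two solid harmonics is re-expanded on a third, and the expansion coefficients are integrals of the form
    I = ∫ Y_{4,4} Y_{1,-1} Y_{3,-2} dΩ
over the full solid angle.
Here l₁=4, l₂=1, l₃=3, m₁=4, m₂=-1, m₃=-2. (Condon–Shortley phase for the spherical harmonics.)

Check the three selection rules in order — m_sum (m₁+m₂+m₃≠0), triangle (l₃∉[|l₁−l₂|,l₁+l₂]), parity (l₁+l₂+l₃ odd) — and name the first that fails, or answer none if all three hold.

azimuthal sum: 4 − 1 − 2 = 1  ✗
3 ≤ 3 ≤ 5 (triangle on l)
L = 4 + 1 + 3 = 8 (even)

m_sum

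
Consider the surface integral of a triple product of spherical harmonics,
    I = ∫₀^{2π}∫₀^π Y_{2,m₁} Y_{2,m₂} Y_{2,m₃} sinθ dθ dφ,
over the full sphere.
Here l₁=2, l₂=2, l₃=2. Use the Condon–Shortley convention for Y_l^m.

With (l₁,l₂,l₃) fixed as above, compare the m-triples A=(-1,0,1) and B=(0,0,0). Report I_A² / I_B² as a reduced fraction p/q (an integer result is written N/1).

1/4

Shared (l₁,l₂,l₃)=(2,2,2): N and (l;000)² cancel in I_A²/I_B².
A: Δ = 2!·2!·2!/7! = 1/630; Racah Σ t=1..2: t=1:−1/2 t=2:+1/4 = -1/4; ⇒ 3j(2 2 2; -1 0 1)² = 1/70, sgn +1
B: Δ = 2!·2!·2!/7! = 1/630; Racah Σ t=0..2: t=0:+1/8 t=1:−1/1 t=2:+1/8 = -3/4; ⇒ 3j(2 2 2; 0 0 0)² = 2/35, sgn -1
I_A²/I_B² = (1/70)/(2/35) = 1/4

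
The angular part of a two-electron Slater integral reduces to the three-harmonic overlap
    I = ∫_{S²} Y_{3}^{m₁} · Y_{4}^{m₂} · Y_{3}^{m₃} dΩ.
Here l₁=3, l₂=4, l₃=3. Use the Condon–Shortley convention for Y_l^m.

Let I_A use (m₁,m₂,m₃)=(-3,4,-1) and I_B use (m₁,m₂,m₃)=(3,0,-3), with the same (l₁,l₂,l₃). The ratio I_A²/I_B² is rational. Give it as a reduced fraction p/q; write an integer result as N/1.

14/3

l's match ⇒ only the (l;m) 3-j factors differ between A and B.
A: triangle coeff Δ(3,4,3) = 1/34650; Σ_t [4,4]: t=4:+1/1152 = 1/1152; (3j)²=1/33 [(3 4 3; -3 4 -1)], sign=+1
B: triangle coeff Δ(3,4,3) = 1/34650; Σ_t [0,0]: t=0:+1/1152 = 1/1152; (3j)²=1/154 [(3 4 3; 3 0 -3)], sign=+1
I_A²/I_B² = (1/33)/(1/154) = 14/3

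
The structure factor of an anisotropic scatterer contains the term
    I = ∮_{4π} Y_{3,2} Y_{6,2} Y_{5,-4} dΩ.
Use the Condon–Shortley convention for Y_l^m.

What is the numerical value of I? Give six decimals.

Rules hold: Σm=0, L=14 even, 3≤5≤9.
N = 7·13·11 = 1001
Δ = 4!·2!·8!/15! = 1/675675
Racah Σ t=1..3: t=1:−1/8640 t=2:+1/2304 t=3:−1/8640 = 7/34560
⇒ 3j(3 6 5; 0 0 0)² = 7/429, sgn -1
Racah Σ t=0..1: t=0:+1/967680 t=1:−1/60480 = -1/64512
⇒ 3j(3 6 5; 2 2 -4)² = 15/1001, sgn +1
4πI² = N·(3j₀)²·(3jₘ)² = 35/143
I = -1·√(0.244755/4π) = -0.13956004

-0.139560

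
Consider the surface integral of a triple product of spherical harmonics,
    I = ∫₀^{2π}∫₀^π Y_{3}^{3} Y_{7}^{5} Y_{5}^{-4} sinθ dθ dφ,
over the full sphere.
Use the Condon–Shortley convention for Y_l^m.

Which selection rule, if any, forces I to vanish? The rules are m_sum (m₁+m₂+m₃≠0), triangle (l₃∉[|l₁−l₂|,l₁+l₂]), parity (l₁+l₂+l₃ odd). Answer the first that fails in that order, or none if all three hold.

m_sum

m₁+m₂+m₃ = 3 + 5 − 4 = 4  ✗
triangle: |3−7|=4 ≤ l₃=5 ≤ 3+7=10
parity: l₁+l₂+l₃ = 15 is odd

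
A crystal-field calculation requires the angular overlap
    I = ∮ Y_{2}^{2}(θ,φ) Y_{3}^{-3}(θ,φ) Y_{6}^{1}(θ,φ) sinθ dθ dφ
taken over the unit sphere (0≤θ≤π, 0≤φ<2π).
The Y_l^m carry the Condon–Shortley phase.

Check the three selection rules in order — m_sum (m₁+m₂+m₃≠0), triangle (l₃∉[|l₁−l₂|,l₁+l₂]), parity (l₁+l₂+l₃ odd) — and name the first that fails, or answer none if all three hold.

triangle

Σmᵢ = 0  ✓
l₃∈[|l₁−l₂|,l₁+l₂]=[1,5], have l₃=6  ✗
Σlᵢ = 11 ⇒ odd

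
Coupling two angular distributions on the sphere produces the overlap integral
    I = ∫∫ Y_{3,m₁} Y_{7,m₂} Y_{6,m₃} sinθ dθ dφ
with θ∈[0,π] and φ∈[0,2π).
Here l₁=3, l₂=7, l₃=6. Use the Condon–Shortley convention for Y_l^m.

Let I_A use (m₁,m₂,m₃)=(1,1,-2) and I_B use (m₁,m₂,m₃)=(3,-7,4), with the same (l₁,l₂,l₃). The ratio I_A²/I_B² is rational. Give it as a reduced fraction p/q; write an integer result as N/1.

1058/3003

l's match ⇒ only the (l;m) 3-j factors differ between A and B.
A: triangle coeff Δ(3,7,6) = 1/2042040; Σ_t [0,2]: t=0:+1/3870720 t=1:−1/181440 t=2:+1/138240 = 23/11612160; (3j)²=529/204204 [(3 7 6; 1 1 -2)], sign=+1
B: triangle coeff Δ(3,7,6) = 1/2042040; Σ_t [0,0]: t=0:+1/174182400 = 1/174182400; (3j)²=1/136 [(3 7 6; 3 -7 4)], sign=+1
I_A²/I_B² = (529/204204)/(1/136) = 1058/3003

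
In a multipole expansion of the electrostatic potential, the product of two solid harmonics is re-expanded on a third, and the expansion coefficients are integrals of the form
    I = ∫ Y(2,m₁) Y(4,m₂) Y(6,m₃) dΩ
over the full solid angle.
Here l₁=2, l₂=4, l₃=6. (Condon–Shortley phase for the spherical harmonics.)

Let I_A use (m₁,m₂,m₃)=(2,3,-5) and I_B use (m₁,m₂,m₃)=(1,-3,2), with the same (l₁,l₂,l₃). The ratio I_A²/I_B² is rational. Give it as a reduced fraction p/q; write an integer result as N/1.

Same 2,4,6: normalisation and zero-m 3j drop out of the ratio.
A: Δ: 0! 4! 8! / 13! → 1/6435; sum: t=0:+1/120960 = 1/120960; 3j²(2 4 6; 2 3 -5) = Δ·Π!·Σ² = 2/39  (sign -1)
B: Δ: 0! 4! 8! / 13! → 1/6435; sum: t=0:+1/30240 = 1/30240; 3j²(2 4 6; 1 -3 2) = Δ·Π!·Σ² = 32/6435  (sign +1)
I_A²/I_B² = (2/39)/(32/6435) = 165/16

165/16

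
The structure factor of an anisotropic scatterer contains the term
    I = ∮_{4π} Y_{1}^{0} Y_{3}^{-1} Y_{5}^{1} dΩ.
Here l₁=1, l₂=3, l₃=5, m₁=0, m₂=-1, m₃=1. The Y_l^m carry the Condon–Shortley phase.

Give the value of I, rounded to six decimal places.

0.000000

|1−3|≤5≤1+3 violated ⇒ I = 0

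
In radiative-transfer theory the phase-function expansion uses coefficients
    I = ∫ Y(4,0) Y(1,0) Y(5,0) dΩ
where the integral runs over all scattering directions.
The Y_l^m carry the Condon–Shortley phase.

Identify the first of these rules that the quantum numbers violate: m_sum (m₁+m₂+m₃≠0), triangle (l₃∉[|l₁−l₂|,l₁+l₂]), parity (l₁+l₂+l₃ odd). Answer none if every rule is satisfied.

azimuthal sum: 0 + 0 + 0 = 0  ✓
3 ≤ 5 ≤ 5 (triangle on l)  ✓
L = 4 + 1 + 5 = 10 (even)  ✓

none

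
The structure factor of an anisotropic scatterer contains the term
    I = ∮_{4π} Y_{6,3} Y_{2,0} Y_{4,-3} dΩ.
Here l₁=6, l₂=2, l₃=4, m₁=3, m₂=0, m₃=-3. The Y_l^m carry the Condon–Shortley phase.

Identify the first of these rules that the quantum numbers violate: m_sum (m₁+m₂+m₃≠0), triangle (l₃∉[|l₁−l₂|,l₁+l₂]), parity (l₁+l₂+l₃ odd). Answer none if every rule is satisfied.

azimuthal sum: 3 + 0 − 3 = 0  ✓
4 ≤ 4 ≤ 8 (triangle on l)  ✓
L = 6 + 2 + 4 = 12 (even)  ✓

none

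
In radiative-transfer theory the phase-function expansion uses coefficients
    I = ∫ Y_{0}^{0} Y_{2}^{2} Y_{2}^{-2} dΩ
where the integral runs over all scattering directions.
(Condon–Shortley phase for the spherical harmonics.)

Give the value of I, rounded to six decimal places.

0.282095

Checks pass: Σm=0; 4 even; l₃=2∈[2,2].
(2·0+1)(2·2+1)(2·2+1) = 25
Δ: 0! 0! 4! / 5! → 1/5
sum: t=0:+1/4 = 1/4
3j²(0 2 2; 0 0 0) = Δ·Π!·Σ² = 1/5  (sign +1)
sum: t=0:+1/24 = 1/24
3j²(0 2 2; 0 2 -2) = Δ·Π!·Σ² = 1/5  (sign +1)
combine: 4πI² = 25·1/5·1/5 = 1/1
take √, sign +1: I = 0.28209479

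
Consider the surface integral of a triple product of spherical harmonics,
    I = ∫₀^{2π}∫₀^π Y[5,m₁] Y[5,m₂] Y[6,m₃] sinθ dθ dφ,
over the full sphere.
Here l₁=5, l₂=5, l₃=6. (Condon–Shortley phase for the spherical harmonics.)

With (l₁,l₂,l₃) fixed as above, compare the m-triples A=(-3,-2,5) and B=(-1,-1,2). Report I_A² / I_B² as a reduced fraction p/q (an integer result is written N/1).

11/40

l's match ⇒ only the (l;m) 3-j factors differ between A and B.
A: triangle coeff Δ(5,5,6) = 1/28588560; Σ_t [2,3]: t=2:+1/345600 t=3:−1/518400 = 1/1036800; (3j)²=7/2210 [(5 5 6; -3 -2 5)], sign=-1
B: triangle coeff Δ(5,5,6) = 1/28588560; Σ_t [0,4]: t=0:+1/829440 t=1:−1/25920 t=2:+1/9216 t=3:−1/25920 t=4:+1/829440 = 7/207360; (3j)²=28/2431 [(5 5 6; -1 -1 2)], sign=+1
I_A²/I_B² = (7/2210)/(28/2431) = 11/40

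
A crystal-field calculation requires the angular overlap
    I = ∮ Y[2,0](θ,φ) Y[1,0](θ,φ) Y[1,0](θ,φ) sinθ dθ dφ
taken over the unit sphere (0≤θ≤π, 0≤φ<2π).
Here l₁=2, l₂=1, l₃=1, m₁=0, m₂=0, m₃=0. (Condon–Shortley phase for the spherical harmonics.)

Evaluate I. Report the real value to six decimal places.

Rules hold: Σm=0, L=4 even, 1≤1≤3.
N = 5·3·3 = 45
Δ = 2!·2!·0!/5! = 1/30
Racah Σ t=1..1: t=1:−1/1 = -1/1
⇒ 3j(2 1 1; 0 0 0)² = 2/15, sgn +1
(m-triple is (0,0,0) — same symbol as above.)
4πI² = N·(3j₀)²·(3jₘ)² = 4/5
I = +1·√(0.8/4π) = 0.25231325

0.252313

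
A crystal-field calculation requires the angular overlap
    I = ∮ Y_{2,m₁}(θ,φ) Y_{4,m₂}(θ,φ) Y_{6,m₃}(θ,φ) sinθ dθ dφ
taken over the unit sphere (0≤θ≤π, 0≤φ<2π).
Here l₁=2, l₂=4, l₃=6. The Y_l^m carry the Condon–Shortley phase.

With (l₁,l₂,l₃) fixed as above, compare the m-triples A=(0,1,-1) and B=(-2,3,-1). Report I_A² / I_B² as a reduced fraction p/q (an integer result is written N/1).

42/1

Same 2,4,6: normalisation and zero-m 3j drop out of the ratio.
A: Δ: 0! 4! 8! / 13! → 1/6435; sum: t=0:+1/2880 = 1/2880; 3j²(2 4 6; 0 1 -1) = Δ·Π!·Σ² = 14/429  (sign -1)
B: Δ: 0! 4! 8! / 13! → 1/6435; sum: t=0:+1/120960 = 1/120960; 3j²(2 4 6; -2 3 -1) = Δ·Π!·Σ² = 1/1287  (sign -1)
I_A²/I_B² = (14/429)/(1/1287) = 42/1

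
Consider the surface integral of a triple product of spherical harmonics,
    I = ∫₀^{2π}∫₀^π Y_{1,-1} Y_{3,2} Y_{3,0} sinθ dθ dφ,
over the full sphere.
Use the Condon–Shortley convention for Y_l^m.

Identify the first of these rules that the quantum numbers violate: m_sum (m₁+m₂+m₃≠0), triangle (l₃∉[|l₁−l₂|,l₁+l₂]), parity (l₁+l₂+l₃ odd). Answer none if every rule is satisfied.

Σmᵢ = 1  ✗
l₃∈[|l₁−l₂|,l₁+l₂]=[2,4], have l₃=3
Σlᵢ = 7 ⇒ odd

m_sum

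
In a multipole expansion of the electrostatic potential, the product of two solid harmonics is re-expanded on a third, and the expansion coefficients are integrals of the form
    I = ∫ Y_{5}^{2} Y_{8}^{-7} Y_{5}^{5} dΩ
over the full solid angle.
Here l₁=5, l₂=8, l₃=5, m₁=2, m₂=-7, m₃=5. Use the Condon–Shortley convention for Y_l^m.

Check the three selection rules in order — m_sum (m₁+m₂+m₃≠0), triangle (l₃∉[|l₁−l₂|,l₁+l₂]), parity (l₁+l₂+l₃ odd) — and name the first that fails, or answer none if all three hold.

none

azimuthal sum: 2 − 7 + 5 = 0  ✓
3 ≤ 5 ≤ 13 (triangle on l)  ✓
L = 5 + 8 + 5 = 18 (even)  ✓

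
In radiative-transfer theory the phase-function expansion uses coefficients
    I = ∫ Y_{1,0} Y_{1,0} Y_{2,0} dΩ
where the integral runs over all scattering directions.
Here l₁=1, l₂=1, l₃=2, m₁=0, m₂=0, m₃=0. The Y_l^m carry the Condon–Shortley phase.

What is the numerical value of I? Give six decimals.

Rules hold: Σm=0, L=4 even, 0≤2≤2.
N = 3·3·5 = 45
Δ = 0!·2!·2!/5! = 1/30
Racah Σ t=0..0: t=0:+1/1 = 1/1
⇒ 3j(1 1 2; 0 0 0)² = 2/15, sgn +1
(m-triple is (0,0,0) — same symbol as above.)
4πI² = N·(3j₀)²·(3jₘ)² = 4/5
I = +1·√(0.8/4π) = 0.25231325

0.252313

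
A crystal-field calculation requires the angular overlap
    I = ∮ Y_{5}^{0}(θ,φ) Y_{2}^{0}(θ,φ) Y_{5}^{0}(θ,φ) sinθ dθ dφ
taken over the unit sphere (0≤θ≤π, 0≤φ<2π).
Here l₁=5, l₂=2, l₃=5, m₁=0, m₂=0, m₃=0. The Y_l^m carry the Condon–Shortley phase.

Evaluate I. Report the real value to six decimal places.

Checks pass: Σm=0; 12 even; l₃=5∈[3,7].
(2·5+1)(2·2+1)(2·5+1) = 605
Δ: 2! 8! 2! / 13! → 1/38610
sum: t=0:+1/2880 t=1:−1/576 t=2:+1/2880 = -1/960
3j²(5 2 5; 0 0 0) = Δ·Π!·Σ² = 10/429  (sign +1)
(m-triple is (0,0,0) — same symbol as above.)
combine: 4πI² = 605·10/429·10/429 = 500/1521
take √, sign +1: I = 0.16173926

0.161739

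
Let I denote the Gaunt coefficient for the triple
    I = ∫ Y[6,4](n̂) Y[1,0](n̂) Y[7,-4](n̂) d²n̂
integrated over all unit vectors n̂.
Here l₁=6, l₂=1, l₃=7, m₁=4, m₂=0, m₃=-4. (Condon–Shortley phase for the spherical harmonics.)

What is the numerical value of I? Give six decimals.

0.201000

m-sum 0 ✓  L=14 even ✓  5≤7≤7 ✓
Π(2lᵢ+1) = 13×3×15 = 585
triangle coeff Δ(6,1,7) = 1/1365
Σ_t [0,0]: t=0:+1/518400 = 1/518400
(3j)²=7/195 [(6 1 7; 0 0 0)], sign=-1
Σ_t [0,0]: t=0:+1/7257600 = 1/7257600
(3j)²=11/455 [(6 1 7; 4 0 -4)], sign=-1
⇒ 4πI² = 33/65
I = (+1)√(33/65/(4π)) = 0.20099968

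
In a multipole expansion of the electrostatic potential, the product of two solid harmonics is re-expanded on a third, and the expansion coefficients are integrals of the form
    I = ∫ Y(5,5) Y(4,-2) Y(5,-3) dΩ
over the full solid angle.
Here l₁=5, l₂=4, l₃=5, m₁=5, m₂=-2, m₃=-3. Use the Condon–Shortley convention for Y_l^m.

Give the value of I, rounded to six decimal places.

Checks pass: Σm=0; 14 even; l₃=5∈[1,9].
(2·5+1)(2·4+1)(2·5+1) = 1089
Δ: 4! 6! 4! / 15! → 1/3153150
sum: t=0:+1/69120 t=1:−1/1728 t=2:+1/576 t=3:−1/1728 t=4:+1/69120 = 7/11520
3j²(5 4 5; 0 0 0) = Δ·Π!·Σ² = 2/143  (sign -1)
sum: t=0:+1/69120 = 1/69120
3j²(5 4 5; 5 -2 -3) = Δ·Π!·Σ² = 4/143  (sign +1)
combine: 4πI² = 1089·2/143·4/143 = 72/169
take √, sign -1: I = -0.18412721

-0.184127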